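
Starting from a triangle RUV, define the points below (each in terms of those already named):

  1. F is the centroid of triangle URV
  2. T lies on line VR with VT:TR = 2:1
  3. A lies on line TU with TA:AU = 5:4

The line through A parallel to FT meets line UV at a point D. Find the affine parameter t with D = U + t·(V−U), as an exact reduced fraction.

Set R = (0, 0), U = (1, 0), V = (0, 1); any affine frame gives the same invariant.
1. F is the centroid of triangle URV ⇒ F = (1/3, 1/3)
2. T lies on line VR with VT:TR = 2:1 ⇒ T = (0, 1/3)
3. A lies on line TU with TA:AU = 5:4 ⇒ A = (5/9, 4/27)
through A parallel to FT: direction (-1/3, 0); meets UV at D = (23/27, 4/27)
D = U + t·(V−U) with t = 4/27

t = 4/27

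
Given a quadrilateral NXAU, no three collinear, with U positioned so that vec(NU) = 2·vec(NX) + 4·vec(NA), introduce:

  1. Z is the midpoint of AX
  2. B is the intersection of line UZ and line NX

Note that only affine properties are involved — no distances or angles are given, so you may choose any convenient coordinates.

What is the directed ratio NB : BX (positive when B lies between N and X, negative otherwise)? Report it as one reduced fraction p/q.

Set N = (0, 0), X = (1, 0), A = (0, 1), U = (2, 4); any affine frame gives the same invariant.
1. Z is the midpoint of AX ⇒ Z = (1/2, 1/2)
2. B is the intersection of line UZ and line NX ⇒ B = (2/7, 0)
B = N + t·(X−N) with t = 2/7, so NB:BX = t:(1−t) = 2/7:5/7

NB:BX = 2/5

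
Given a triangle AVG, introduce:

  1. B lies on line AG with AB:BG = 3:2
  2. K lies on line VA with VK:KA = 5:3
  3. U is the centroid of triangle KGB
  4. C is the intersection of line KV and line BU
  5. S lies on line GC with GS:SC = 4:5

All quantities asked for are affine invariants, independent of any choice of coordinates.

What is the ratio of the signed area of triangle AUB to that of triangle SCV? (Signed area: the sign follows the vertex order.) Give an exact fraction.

Choose coordinates A = (0, 0), V = (1, 0), G = (0, 1).
1. B lies on line AG with AB:BG = 3:2 ⇒ B = (0, 3/5)
2. K lies on line VA with VK:KA = 5:3 ⇒ K = (3/8, 0)
3. U is the centroid of triangle KGB ⇒ U = (1/8, 8/15)
4. C is the intersection of line KV and line BU ⇒ C = (9/8, 0)
5. S lies on line GC with GS:SC = 4:5 ⇒ S = (1/2, 5/9)
2·[AUB] = 3/40, 2·[SCV] = -5/72
[AUB]:[SCV] = 3/40:-5/72 = -27/25

[AUB]:[SCV] = -27/25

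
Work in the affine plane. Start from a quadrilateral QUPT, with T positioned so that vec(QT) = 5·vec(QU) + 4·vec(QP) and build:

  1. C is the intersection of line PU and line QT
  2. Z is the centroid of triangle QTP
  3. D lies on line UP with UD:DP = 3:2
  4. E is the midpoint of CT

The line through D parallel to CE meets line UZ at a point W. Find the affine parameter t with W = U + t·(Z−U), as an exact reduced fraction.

t = 81/85

Work in coordinates with Q = (0, 0), U = (1, 0), P = (0, 1), T = (5, 4).
1. C is the intersection of line PU and line QT ⇒ C = (5/9, 4/9)
2. Z is the centroid of triangle QTP ⇒ Z = (5/3, 5/3)
3. D lies on line UP with UD:DP = 3:2 ⇒ D = (2/5, 3/5)
4. E is the midpoint of CT ⇒ E = (25/9, 20/9)
through D parallel to CE: direction (20/9, 16/9); meets UZ at W = (139/85, 27/17)
W = U + t·(Z−U) with t = 81/85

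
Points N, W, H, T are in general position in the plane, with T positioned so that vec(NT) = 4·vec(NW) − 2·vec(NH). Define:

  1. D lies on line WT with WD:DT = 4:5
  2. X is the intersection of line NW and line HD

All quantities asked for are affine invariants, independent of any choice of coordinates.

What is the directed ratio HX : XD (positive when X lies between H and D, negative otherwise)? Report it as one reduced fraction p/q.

HX:XD = 9/8

Assign N = (0, 0), W = (1, 0), H = (0, 1), T = (4, -2) — the answer is frame-independent, so this choice is without loss of generality.
1. D lies on line WT with WD:DT = 4:5 ⇒ D = (7/3, -8/9)
2. X is the intersection of line NW and line HD ⇒ X = (21/17, 0)
X = H + t·(D−H) with t = 9/17, so HX:XD = t:(1−t) = 9/17:8/17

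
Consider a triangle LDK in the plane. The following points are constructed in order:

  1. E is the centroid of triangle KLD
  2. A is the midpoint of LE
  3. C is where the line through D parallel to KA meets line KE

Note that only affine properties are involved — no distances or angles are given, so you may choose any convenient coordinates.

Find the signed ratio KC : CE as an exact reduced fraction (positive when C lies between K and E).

KC:CE = -4/3

Work in coordinates with L = (0, 0), D = (1, 0), K = (0, 1).
1. E is the centroid of triangle KLD ⇒ E = (1/3, 1/3)
2. A is the midpoint of LE ⇒ A = (1/6, 1/6)
3. C is where the line through D parallel to KA meets line KE ⇒ C = (4/3, -5/3)
C = K + t·(E−K) with t = 4, so KC:CE = t:(1−t) = 4:-3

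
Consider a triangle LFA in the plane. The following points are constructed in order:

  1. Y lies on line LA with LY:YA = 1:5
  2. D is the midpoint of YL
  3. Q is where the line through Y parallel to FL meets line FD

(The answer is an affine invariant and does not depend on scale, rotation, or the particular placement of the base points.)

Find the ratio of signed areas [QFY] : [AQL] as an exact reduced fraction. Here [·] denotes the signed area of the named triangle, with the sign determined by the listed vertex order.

Assign L = (0, 0), F = (1, 0), A = (0, 1) — the answer is frame-independent, so this choice is without loss of generality.
1. Y lies on line LA with LY:YA = 1:5 ⇒ Y = (0, 1/6)
2. D is the midpoint of YL ⇒ D = (0, 1/12)
3. Q is where the line through Y parallel to FL meets line FD ⇒ Q = (-1, 1/6)
2·[QFY] = 1/6, 2·[AQL] = 1
[QFY]:[AQL] = 1/6:1 = 1/6

[QFY]:[AQL] = 1/6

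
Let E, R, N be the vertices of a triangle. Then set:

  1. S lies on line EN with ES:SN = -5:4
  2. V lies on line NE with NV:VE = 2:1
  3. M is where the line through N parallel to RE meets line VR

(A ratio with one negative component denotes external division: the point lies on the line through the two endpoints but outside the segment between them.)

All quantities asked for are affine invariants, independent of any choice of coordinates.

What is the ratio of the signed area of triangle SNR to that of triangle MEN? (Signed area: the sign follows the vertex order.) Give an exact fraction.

[SNR]:[MEN] = 2

Choose coordinates E = (0, 0), R = (1, 0), N = (0, 1).
1. S lies on line EN with ES:SN = -5:4 ⇒ S = (0, 5)
2. V lies on line NE with NV:VE = 2:1 ⇒ V = (0, 1/3)
3. M is where the line through N parallel to RE meets line VR ⇒ M = (-2, 1)
2·[SNR] = 4, 2·[MEN] = 2
[SNR]:[MEN] = 4:2 = 2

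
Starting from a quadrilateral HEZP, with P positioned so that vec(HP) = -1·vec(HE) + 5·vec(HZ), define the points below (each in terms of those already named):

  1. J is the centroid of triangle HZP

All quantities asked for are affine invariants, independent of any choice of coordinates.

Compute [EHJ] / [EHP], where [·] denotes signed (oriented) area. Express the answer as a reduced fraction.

Assign H = (0, 0), E = (1, 0), Z = (0, 1), P = (-1, 5) — the answer is frame-independent, so this choice is without loss of generality.
1. J is the centroid of triangle HZP ⇒ J = (-1/3, 2)
2·[EHJ] = -2, 2·[EHP] = -5
[EHJ]:[EHP] = -2:-5 = 2/5

[EHJ]:[EHP] = 2/5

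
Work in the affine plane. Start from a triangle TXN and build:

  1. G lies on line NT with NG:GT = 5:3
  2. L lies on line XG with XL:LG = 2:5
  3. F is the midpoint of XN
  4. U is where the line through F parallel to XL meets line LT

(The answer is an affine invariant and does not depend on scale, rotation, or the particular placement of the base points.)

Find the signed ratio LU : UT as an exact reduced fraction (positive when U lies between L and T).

LU:UT = -5/11

Work in coordinates with T = (0, 0), X = (1, 0), N = (0, 1).
1. G lies on line NT with NG:GT = 5:3 ⇒ G = (0, 3/8)
2. L lies on line XG with XL:LG = 2:5 ⇒ L = (5/7, 3/28)
3. F is the midpoint of XN ⇒ F = (1/2, 1/2)
4. U is where the line through F parallel to XL meets line LT ⇒ U = (55/42, 11/56)
U = L + t·(T−L) with t = -5/6, so LU:UT = t:(1−t) = -5/6:11/6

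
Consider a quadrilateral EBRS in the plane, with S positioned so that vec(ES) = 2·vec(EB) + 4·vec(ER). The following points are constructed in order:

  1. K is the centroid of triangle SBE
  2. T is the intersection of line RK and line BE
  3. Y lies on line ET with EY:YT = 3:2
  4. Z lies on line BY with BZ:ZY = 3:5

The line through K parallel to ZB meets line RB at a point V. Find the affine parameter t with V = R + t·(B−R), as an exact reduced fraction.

t = -1/3

Choose coordinates E = (0, 0), B = (1, 0), R = (0, 1), S = (2, 4).
1. K is the centroid of triangle SBE ⇒ K = (1, 4/3)
2. T is the intersection of line RK and line BE ⇒ T = (-3, 0)
3. Y lies on line ET with EY:YT = 3:2 ⇒ Y = (-9/5, 0)
4. Z lies on line BY with BZ:ZY = 3:5 ⇒ Z = (-1/20, 0)
through K parallel to ZB: direction (21/20, 0); meets RB at V = (-1/3, 4/3)
V = R + t·(B−R) with t = -1/3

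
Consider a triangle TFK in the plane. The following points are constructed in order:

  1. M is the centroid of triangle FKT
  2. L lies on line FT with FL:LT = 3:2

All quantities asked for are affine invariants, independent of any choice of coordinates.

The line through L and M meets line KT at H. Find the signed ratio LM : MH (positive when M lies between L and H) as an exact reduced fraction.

Work in coordinates with T = (0, 0), F = (1, 0), K = (0, 1).
1. M is the centroid of triangle FKT ⇒ M = (1/3, 1/3)
2. L lies on line FT with FL:LT = 3:2 ⇒ L = (2/5, 0)
line LM meets KT at H = (0, 2)
M = L + t·(H−L) with t = 1/6, so LM:MH = 1/6:5/6

LM:MH = 1/5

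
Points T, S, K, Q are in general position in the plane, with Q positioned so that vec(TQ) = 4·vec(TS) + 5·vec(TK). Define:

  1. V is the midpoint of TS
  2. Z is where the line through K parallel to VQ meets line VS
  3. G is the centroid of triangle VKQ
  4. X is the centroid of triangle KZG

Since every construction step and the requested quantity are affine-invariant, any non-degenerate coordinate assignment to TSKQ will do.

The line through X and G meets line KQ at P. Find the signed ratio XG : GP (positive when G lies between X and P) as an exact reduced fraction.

XG:GP = -7/15

Set T = (0, 0), S = (1, 0), K = (0, 1), Q = (4, 5); any affine frame gives the same invariant.
1. V is the midpoint of TS ⇒ V = (1/2, 0)
2. Z is where the line through K parallel to VQ meets line VS ⇒ Z = (-7/10, 0)
3. G is the centroid of triangle VKQ ⇒ G = (3/2, 2)
4. X is the centroid of triangle KZG ⇒ X = (4/15, 1)
line XG meets KQ at P = (-8/7, -1/7)
G = X + t·(P−X) with t = -7/8, so XG:GP = -7/8:15/8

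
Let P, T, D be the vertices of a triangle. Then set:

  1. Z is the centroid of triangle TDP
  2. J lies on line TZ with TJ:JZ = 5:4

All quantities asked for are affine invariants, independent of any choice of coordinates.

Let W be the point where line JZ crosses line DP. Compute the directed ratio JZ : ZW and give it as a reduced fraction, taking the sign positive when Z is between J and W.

JZ:ZW = 8/9

Choose coordinates P = (0, 0), T = (1, 0), D = (0, 1).
1. Z is the centroid of triangle TDP ⇒ Z = (1/3, 1/3)
2. J lies on line TZ with TJ:JZ = 5:4 ⇒ J = (17/27, 5/27)
line JZ meets DP at W = (0, 1/2)
Z = J + t·(W−J) with t = 8/17, so JZ:ZW = 8/17:9/17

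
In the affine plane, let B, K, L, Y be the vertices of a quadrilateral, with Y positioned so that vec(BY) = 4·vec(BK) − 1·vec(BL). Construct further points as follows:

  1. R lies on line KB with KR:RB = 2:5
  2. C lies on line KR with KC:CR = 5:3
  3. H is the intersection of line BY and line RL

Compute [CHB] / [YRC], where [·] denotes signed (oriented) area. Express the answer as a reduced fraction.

Assign B = (0, 0), K = (1, 0), L = (0, 1), Y = (4, -1) — the answer is frame-independent, so this choice is without loss of generality.
1. R lies on line KB with KR:RB = 2:5 ⇒ R = (5/7, 0)
2. C lies on line KR with KC:CR = 5:3 ⇒ C = (23/28, 0)
3. H is the intersection of line BY and line RL ⇒ H = (20/23, -5/23)
2·[CHB] = -5/28, 2·[YRC] = -3/28
[CHB]:[YRC] = -5/28:-3/28 = 5/3

[CHB]:[YRC] = 5/3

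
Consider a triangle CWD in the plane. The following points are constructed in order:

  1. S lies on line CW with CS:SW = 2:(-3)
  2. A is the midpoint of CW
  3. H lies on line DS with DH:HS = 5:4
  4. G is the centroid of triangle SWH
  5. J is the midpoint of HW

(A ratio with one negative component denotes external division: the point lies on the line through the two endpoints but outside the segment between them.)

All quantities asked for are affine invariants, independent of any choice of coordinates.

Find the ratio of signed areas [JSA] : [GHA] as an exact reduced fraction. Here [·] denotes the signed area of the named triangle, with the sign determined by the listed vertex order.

Assign C = (0, 0), W = (1, 0), D = (0, 1) — the answer is frame-independent, so this choice is without loss of generality.
1. S lies on line CW with CS:SW = 2:(-3) ⇒ S = (-2, 0)
2. A is the midpoint of CW ⇒ A = (1/2, 0)
3. H lies on line DS with DH:HS = 5:4 ⇒ H = (-10/9, 4/9)
4. G is the centroid of triangle SWH ⇒ G = (-19/27, 4/27)
5. J is the midpoint of HW ⇒ J = (-1/18, 2/9)
2·[JSA] = 5/9, 2·[GHA] = -8/27
[JSA]:[GHA] = 5/9:-8/27 = -15/8

[JSA]:[GHA] = -15/8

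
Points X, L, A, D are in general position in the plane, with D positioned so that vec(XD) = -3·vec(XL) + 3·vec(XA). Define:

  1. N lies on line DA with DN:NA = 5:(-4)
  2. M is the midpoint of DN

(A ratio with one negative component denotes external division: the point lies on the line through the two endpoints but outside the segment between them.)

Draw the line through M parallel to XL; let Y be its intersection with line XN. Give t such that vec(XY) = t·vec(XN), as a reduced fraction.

Choose coordinates X = (0, 0), L = (1, 0), A = (0, 1), D = (-3, 3).
1. N lies on line DA with DN:NA = 5:(-4) ⇒ N = (12, -7)
2. M is the midpoint of DN ⇒ M = (9/2, -2)
through M parallel to XL: direction (1, 0); meets XN at Y = (24/7, -2)
Y = X + t·(N−X) with t = 2/7

t = 2/7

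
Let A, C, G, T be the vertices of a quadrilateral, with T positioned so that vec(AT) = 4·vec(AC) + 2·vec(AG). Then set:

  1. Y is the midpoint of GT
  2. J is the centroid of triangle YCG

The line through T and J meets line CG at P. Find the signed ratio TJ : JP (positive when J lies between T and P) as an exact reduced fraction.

Set A = (0, 0), C = (1, 0), G = (0, 1), T = (4, 2); any affine frame gives the same invariant.
1. Y is the midpoint of GT ⇒ Y = (2, 3/2)
2. J is the centroid of triangle YCG ⇒ J = (1, 5/6)
line TJ meets CG at P = (2/5, 3/5)
J = T + t·(P−T) with t = 5/6, so TJ:JP = 5/6:1/6

TJ:JP = 5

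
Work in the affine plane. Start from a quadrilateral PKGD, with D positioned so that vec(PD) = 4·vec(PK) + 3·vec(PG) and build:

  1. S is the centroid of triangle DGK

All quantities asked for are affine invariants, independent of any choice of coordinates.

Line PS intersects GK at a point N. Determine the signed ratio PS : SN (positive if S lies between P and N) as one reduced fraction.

Set P = (0, 0), K = (1, 0), G = (0, 1), D = (4, 3); any affine frame gives the same invariant.
1. S is the centroid of triangle DGK ⇒ S = (5/3, 4/3)
line PS meets GK at N = (5/9, 4/9)
S = P + t·(N−P) with t = 3, so PS:SN = 3:-2

PS:SN = -3/2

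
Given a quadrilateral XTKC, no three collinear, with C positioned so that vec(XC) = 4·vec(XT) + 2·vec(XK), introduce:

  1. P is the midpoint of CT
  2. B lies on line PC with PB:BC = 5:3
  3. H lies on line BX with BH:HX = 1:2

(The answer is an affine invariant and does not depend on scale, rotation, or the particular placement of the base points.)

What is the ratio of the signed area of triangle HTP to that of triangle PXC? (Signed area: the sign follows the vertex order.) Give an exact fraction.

Work in coordinates with X = (0, 0), T = (1, 0), K = (0, 1), C = (4, 2).
1. P is the midpoint of CT ⇒ P = (5/2, 1)
2. B lies on line PC with PB:BC = 5:3 ⇒ B = (55/16, 13/8)
3. H lies on line BX with BH:HX = 1:2 ⇒ H = (55/24, 13/12)
2·[HTP] = 1/3, 2·[PXC] = -1
[HTP]:[PXC] = 1/3:-1 = -1/3

[HTP]:[PXC] = -1/3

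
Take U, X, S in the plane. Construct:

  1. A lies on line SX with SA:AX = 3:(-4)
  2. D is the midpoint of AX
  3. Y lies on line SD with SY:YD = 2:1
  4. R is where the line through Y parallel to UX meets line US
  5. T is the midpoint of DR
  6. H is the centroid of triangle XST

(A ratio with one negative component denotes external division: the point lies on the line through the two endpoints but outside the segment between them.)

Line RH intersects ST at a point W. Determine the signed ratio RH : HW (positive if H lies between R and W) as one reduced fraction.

RH:HW = 2

Assign U = (0, 0), X = (1, 0), S = (0, 1) — the answer is frame-independent, so this choice is without loss of generality.
1. A lies on line SX with SA:AX = 3:(-4) ⇒ A = (-3, 4)
2. D is the midpoint of AX ⇒ D = (-1, 2)
3. Y lies on line SD with SY:YD = 2:1 ⇒ Y = (-2/3, 5/3)
4. R is where the line through Y parallel to UX meets line US ⇒ R = (0, 5/3)
5. T is the midpoint of DR ⇒ T = (-1/2, 11/6)
6. H is the centroid of triangle XST ⇒ H = (1/6, 17/18)
line RH meets ST at W = (1/4, 7/12)
H = R + t·(W−R) with t = 2/3, so RH:HW = 2/3:1/3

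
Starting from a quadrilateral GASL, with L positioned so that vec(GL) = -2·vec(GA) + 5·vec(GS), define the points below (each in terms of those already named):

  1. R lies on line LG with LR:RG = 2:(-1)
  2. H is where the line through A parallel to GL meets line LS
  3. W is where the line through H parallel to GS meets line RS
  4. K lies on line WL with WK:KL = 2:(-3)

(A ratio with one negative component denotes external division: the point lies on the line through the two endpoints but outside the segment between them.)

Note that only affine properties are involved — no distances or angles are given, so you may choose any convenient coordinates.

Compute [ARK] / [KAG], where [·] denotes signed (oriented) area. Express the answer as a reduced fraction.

[ARK]:[KAG] = 13/17

Set G = (0, 0), A = (1, 0), S = (0, 1), L = (-2, 5); any affine frame gives the same invariant.
1. R lies on line LG with LR:RG = 2:(-1) ⇒ R = (2, -5)
2. H is where the line through A parallel to GL meets line LS ⇒ H = (3, -5)
3. W is where the line through H parallel to GS meets line RS ⇒ W = (3, -8)
4. K lies on line WL with WK:KL = 2:(-3) ⇒ K = (13, -34)
2·[ARK] = 26, 2·[KAG] = 34
[ARK]:[KAG] = 26:34 = 13/17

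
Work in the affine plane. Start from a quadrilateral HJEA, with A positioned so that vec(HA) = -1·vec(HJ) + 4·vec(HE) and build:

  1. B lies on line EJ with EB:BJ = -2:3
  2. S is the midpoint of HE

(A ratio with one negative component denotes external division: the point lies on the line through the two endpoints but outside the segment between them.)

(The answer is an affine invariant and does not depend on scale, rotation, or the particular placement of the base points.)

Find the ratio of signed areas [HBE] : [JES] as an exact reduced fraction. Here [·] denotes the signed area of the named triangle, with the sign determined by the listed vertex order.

Set H = (0, 0), J = (1, 0), E = (0, 1), A = (-1, 4); any affine frame gives the same invariant.
1. B lies on line EJ with EB:BJ = -2:3 ⇒ B = (-2, 3)
2. S is the midpoint of HE ⇒ S = (0, 1/2)
2·[HBE] = -2, 2·[JES] = 1/2
[HBE]:[JES] = -2:1/2 = -4

[HBE]:[JES] = -4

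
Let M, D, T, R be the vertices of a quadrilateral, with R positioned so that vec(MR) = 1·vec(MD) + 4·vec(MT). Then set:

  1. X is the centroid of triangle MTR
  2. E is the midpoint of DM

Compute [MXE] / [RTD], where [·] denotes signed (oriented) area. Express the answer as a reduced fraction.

[MXE]:[RTD] = -5/24

Assign M = (0, 0), D = (1, 0), T = (0, 1), R = (1, 4) — the answer is frame-independent, so this choice is without loss of generality.
1. X is the centroid of triangle MTR ⇒ X = (1/3, 5/3)
2. E is the midpoint of DM ⇒ E = (1/2, 0)
2·[MXE] = -5/6, 2·[RTD] = 4
[MXE]:[RTD] = -5/6:4 = -5/24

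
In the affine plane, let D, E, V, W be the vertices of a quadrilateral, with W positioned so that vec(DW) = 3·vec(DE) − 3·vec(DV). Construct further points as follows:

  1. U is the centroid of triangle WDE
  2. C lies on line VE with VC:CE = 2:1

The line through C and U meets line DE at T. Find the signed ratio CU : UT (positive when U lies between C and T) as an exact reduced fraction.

Set D = (0, 0), E = (1, 0), V = (0, 1), W = (3, -3); any affine frame gives the same invariant.
1. U is the centroid of triangle WDE ⇒ U = (4/3, -1)
2. C lies on line VE with VC:CE = 2:1 ⇒ C = (2/3, 1/3)
line CU meets DE at T = (5/6, 0)
U = C + t·(T−C) with t = 4, so CU:UT = 4:-3

CU:UT = -4/3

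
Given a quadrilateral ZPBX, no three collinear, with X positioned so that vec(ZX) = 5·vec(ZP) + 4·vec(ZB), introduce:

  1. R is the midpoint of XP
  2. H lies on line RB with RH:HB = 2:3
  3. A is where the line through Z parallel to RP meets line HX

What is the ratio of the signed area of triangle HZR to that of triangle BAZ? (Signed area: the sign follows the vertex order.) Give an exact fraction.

[HZR]:[BAZ] = -6/5

Set Z = (0, 0), P = (1, 0), B = (0, 1), X = (5, 4); any affine frame gives the same invariant.
1. R is the midpoint of XP ⇒ R = (3, 2)
2. H lies on line RB with RH:HB = 2:3 ⇒ H = (9/5, 8/5)
3. A is where the line through Z parallel to RP meets line HX ⇒ A = (1, 1)
2·[HZR] = 6/5, 2·[BAZ] = -1
[HZR]:[BAZ] = 6/5:-1 = -6/5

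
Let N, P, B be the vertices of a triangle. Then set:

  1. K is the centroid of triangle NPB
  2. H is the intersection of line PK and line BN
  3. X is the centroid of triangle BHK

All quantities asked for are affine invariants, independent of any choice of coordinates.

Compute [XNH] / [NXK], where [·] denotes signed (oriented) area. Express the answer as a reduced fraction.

[XNH]:[NXK] = 1/3

Set N = (0, 0), P = (1, 0), B = (0, 1); any affine frame gives the same invariant.
1. K is the centroid of triangle NPB ⇒ K = (1/3, 1/3)
2. H is the intersection of line PK and line BN ⇒ H = (0, 1/2)
3. X is the centroid of triangle BHK ⇒ X = (1/9, 11/18)
2·[XNH] = -1/18, 2·[NXK] = -1/6
[XNH]:[NXK] = -1/18:-1/6 = 1/3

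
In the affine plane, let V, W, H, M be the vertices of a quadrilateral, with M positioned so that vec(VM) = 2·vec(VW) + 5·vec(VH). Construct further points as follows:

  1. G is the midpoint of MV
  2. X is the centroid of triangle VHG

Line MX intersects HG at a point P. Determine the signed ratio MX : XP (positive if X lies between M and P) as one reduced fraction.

Choose coordinates V = (0, 0), W = (1, 0), H = (0, 1), M = (2, 5).
1. G is the midpoint of MV ⇒ G = (1, 5/2)
2. X is the centroid of triangle VHG ⇒ X = (1/3, 7/6)
line MX meets HG at P = (3/4, 17/8)
X = M + t·(P−M) with t = 4/3, so MX:XP = 4/3:-1/3

MX:XP = -4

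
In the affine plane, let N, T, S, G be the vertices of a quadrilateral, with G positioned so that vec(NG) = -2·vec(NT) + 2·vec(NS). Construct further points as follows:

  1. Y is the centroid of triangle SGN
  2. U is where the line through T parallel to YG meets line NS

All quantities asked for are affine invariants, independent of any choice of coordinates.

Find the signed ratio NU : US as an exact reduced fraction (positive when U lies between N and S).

NU:US = 3

Choose coordinates N = (0, 0), T = (1, 0), S = (0, 1), G = (-2, 2).
1. Y is the centroid of triangle SGN ⇒ Y = (-2/3, 1)
2. U is where the line through T parallel to YG meets line NS ⇒ U = (0, 3/4)
U = N + t·(S−N) with t = 3/4, so NU:US = t:(1−t) = 3/4:1/4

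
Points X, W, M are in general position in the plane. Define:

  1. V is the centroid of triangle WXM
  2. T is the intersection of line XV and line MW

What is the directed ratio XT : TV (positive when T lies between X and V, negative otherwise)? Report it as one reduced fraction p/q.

XT:TV = -3

Assign X = (0, 0), W = (1, 0), M = (0, 1) — the answer is frame-independent, so this choice is without loss of generality.
1. V is the centroid of triangle WXM ⇒ V = (1/3, 1/3)
2. T is the intersection of line XV and line MW ⇒ T = (1/2, 1/2)
T = X + t·(V−X) with t = 3/2, so XT:TV = t:(1−t) = 3/2:-1/2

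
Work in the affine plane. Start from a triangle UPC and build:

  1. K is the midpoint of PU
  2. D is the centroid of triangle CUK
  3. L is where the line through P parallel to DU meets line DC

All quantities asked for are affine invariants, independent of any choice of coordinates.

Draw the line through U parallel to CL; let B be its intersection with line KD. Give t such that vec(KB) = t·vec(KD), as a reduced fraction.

Choose coordinates U = (0, 0), P = (1, 0), C = (0, 1).
1. K is the midpoint of PU ⇒ K = (1/2, 0)
2. D is the centroid of triangle CUK ⇒ D = (1/6, 1/3)
3. L is where the line through P parallel to DU meets line DC ⇒ L = (1/2, -1)
through U parallel to CL: direction (1/2, -2); meets KD at B = (-1/6, 2/3)
B = K + t·(D−K) with t = 2

t = 2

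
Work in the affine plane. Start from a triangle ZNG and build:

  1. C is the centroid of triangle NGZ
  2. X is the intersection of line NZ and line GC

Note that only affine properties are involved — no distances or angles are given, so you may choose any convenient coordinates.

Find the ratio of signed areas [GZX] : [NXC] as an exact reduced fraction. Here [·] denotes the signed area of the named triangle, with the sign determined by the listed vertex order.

[GZX]:[NXC] = -3

Work in coordinates with Z = (0, 0), N = (1, 0), G = (0, 1).
1. C is the centroid of triangle NGZ ⇒ C = (1/3, 1/3)
2. X is the intersection of line NZ and line GC ⇒ X = (1/2, 0)
2·[GZX] = 1/2, 2·[NXC] = -1/6
[GZX]:[NXC] = 1/2:-1/6 = -3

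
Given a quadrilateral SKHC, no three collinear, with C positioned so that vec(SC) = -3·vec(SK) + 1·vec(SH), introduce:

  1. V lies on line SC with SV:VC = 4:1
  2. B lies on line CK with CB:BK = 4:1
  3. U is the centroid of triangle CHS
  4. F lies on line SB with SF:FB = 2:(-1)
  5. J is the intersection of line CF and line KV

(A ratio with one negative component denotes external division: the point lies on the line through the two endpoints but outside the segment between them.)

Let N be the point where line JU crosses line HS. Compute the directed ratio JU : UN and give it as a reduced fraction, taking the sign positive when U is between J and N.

JU:UN = 3

Choose coordinates S = (0, 0), K = (1, 0), H = (0, 1), C = (-3, 1).
1. V lies on line SC with SV:VC = 4:1 ⇒ V = (-12/5, 4/5)
2. B lies on line CK with CB:BK = 4:1 ⇒ B = (1/5, 1/5)
3. U is the centroid of triangle CHS ⇒ U = (-1, 2/3)
4. F lies on line SB with SF:FB = 2:(-1) ⇒ F = (2/5, 2/5)
5. J is the intersection of line CF and line KV ⇒ J = (-4, 20/17)
line JU meets HS at N = (0, 76/153)
U = J + t·(N−J) with t = 3/4, so JU:UN = 3/4:1/4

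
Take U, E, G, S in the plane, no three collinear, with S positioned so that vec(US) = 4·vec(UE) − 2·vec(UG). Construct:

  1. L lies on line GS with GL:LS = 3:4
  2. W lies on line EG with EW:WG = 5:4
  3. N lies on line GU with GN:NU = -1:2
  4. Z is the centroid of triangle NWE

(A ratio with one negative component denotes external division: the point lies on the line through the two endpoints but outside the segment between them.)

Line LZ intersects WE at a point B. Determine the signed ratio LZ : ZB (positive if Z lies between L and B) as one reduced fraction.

Work in coordinates with U = (0, 0), E = (1, 0), G = (0, 1), S = (4, -2).
1. L lies on line GS with GL:LS = 3:4 ⇒ L = (12/7, -2/7)
2. W lies on line EG with EW:WG = 5:4 ⇒ W = (4/9, 5/9)
3. N lies on line GU with GN:NU = -1:2 ⇒ N = (0, 2)
4. Z is the centroid of triangle NWE ⇒ Z = (13/27, 23/27)
line LZ meets WE at B = (-23/6, 29/6)
Z = L + t·(B−L) with t = 2/9, so LZ:ZB = 2/9:7/9

LZ:ZB = 2/7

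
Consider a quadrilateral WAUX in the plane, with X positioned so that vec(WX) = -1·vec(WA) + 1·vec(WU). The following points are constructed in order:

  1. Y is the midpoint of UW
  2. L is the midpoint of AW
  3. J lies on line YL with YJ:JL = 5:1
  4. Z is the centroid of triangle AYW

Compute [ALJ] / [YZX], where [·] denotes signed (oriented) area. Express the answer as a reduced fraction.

[ALJ]:[YZX] = 1/4

Choose coordinates W = (0, 0), A = (1, 0), U = (0, 1), X = (-1, 1).
1. Y is the midpoint of UW ⇒ Y = (0, 1/2)
2. L is the midpoint of AW ⇒ L = (1/2, 0)
3. J lies on line YL with YJ:JL = 5:1 ⇒ J = (5/12, 1/12)
4. Z is the centroid of triangle AYW ⇒ Z = (1/3, 1/6)
2·[ALJ] = -1/24, 2·[YZX] = -1/6
[ALJ]:[YZX] = -1/24:-1/6 = 1/4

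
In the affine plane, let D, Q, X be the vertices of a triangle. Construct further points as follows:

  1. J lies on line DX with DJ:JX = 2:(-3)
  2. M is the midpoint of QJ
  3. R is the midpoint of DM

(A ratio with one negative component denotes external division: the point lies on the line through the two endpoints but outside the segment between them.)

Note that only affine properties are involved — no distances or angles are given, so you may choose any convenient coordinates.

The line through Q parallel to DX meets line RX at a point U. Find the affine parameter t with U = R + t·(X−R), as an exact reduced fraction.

t = -3

Work in coordinates with D = (0, 0), Q = (1, 0), X = (0, 1).
1. J lies on line DX with DJ:JX = 2:(-3) ⇒ J = (0, -2)
2. M is the midpoint of QJ ⇒ M = (1/2, -1)
3. R is the midpoint of DM ⇒ R = (1/4, -1/2)
through Q parallel to DX: direction (0, 1); meets RX at U = (1, -5)
U = R + t·(X−R) with t = -3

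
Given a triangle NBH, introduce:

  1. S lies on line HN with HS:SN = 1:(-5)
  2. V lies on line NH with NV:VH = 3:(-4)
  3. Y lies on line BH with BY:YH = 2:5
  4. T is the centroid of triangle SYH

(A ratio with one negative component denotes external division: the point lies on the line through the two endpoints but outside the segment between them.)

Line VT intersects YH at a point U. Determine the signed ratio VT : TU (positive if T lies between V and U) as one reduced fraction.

VT:TU = -49

Set N = (0, 0), B = (1, 0), H = (0, 1); any affine frame gives the same invariant.
1. S lies on line HN with HS:SN = 1:(-5) ⇒ S = (0, 5/4)
2. V lies on line NH with NV:VH = 3:(-4) ⇒ V = (0, -3)
3. Y lies on line BH with BY:YH = 2:5 ⇒ Y = (5/7, 2/7)
4. T is the centroid of triangle SYH ⇒ T = (5/21, 71/84)
line VT meets YH at U = (80/343, 263/343)
T = V + t·(U−V) with t = 49/48, so VT:TU = 49/48:-1/48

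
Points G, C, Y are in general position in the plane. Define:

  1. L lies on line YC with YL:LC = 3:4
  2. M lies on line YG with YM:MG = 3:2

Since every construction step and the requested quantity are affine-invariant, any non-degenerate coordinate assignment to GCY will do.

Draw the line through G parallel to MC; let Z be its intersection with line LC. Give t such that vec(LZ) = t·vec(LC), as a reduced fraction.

t = 13/6

Choose coordinates G = (0, 0), C = (1, 0), Y = (0, 1).
1. L lies on line YC with YL:LC = 3:4 ⇒ L = (3/7, 4/7)
2. M lies on line YG with YM:MG = 3:2 ⇒ M = (0, 2/5)
through G parallel to MC: direction (1, -2/5); meets LC at Z = (5/3, -2/3)
Z = L + t·(C−L) with t = 13/6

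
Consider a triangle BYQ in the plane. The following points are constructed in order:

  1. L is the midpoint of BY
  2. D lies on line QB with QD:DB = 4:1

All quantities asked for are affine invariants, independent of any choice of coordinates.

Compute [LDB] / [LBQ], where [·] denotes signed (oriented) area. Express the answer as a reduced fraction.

Set B = (0, 0), Y = (1, 0), Q = (0, 1); any affine frame gives the same invariant.
1. L is the midpoint of BY ⇒ L = (1/2, 0)
2. D lies on line QB with QD:DB = 4:1 ⇒ D = (0, 1/5)
2·[LDB] = 1/10, 2·[LBQ] = -1/2
[LDB]:[LBQ] = 1/10:-1/2 = -1/5

[LDB]:[LBQ] = -1/5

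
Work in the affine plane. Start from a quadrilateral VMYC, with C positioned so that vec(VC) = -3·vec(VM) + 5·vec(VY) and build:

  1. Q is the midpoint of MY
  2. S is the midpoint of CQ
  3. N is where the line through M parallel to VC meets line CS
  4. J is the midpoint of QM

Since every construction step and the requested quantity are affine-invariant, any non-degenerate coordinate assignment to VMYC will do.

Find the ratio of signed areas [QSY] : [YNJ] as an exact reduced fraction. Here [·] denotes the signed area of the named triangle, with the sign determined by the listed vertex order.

[QSY]:[YNJ] = 4/3

Set V = (0, 0), M = (1, 0), Y = (0, 1), C = (-3, 5); any affine frame gives the same invariant.
1. Q is the midpoint of MY ⇒ Q = (1/2, 1/2)
2. S is the midpoint of CQ ⇒ S = (-5/4, 11/4)
3. N is where the line through M parallel to VC meets line CS ⇒ N = (11/8, -5/8)
4. J is the midpoint of QM ⇒ J = (3/4, 1/4)
2·[QSY] = 1/4, 2·[YNJ] = 3/16
[QSY]:[YNJ] = 1/4:3/16 = 4/3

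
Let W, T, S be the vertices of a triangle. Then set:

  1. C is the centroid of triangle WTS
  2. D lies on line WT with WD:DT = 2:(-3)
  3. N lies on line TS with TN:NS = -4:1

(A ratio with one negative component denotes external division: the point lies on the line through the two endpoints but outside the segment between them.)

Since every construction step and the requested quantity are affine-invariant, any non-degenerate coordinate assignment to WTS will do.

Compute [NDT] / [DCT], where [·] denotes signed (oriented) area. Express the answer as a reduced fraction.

Choose coordinates W = (0, 0), T = (1, 0), S = (0, 1).
1. C is the centroid of triangle WTS ⇒ C = (1/3, 1/3)
2. D lies on line WT with WD:DT = 2:(-3) ⇒ D = (-2, 0)
3. N lies on line TS with TN:NS = -4:1 ⇒ N = (-1/3, 4/3)
2·[NDT] = 4, 2·[DCT] = -1
[NDT]:[DCT] = 4:-1 = -4

[NDT]:[DCT] = -4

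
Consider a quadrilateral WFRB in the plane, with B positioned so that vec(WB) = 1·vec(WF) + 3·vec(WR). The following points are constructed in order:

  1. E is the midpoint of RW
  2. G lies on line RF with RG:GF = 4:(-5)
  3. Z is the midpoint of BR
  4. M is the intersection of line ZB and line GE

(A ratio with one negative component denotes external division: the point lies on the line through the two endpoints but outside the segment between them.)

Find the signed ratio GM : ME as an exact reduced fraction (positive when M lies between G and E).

Assign W = (0, 0), F = (1, 0), R = (0, 1), B = (1, 3) — the answer is frame-independent, so this choice is without loss of generality.
1. E is the midpoint of RW ⇒ E = (0, 1/2)
2. G lies on line RF with RG:GF = 4:(-5) ⇒ G = (-4, 5)
3. Z is the midpoint of BR ⇒ Z = (1/2, 2)
4. M is the intersection of line ZB and line GE ⇒ M = (-4/25, 17/25)
M = G + t·(E−G) with t = 24/25, so GM:ME = t:(1−t) = 24/25:1/25

GM:ME = 24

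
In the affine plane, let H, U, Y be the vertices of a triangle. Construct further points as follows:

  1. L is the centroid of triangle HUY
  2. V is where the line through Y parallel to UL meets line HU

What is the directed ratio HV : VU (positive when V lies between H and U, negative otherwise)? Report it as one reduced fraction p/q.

Set H = (0, 0), U = (1, 0), Y = (0, 1); any affine frame gives the same invariant.
1. L is the centroid of triangle HUY ⇒ L = (1/3, 1/3)
2. V is where the line through Y parallel to UL meets line HU ⇒ V = (2, 0)
V = H + t·(U−H) with t = 2, so HV:VU = t:(1−t) = 2:-1

HV:VU = -2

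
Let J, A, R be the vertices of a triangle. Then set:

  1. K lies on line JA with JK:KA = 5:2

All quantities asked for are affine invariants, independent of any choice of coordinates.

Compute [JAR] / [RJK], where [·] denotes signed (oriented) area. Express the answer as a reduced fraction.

Set J = (0, 0), A = (1, 0), R = (0, 1); any affine frame gives the same invariant.
1. K lies on line JA with JK:KA = 5:2 ⇒ K = (5/7, 0)
2·[JAR] = 1, 2·[RJK] = 5/7
[JAR]:[RJK] = 1:5/7 = 7/5

[JAR]:[RJK] = 7/5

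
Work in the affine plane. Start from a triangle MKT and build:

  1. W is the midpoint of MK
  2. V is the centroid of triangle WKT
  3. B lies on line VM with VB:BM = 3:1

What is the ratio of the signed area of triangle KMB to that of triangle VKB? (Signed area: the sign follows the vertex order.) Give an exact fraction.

[KMB]:[VKB] = 1/3

Assign M = (0, 0), K = (1, 0), T = (0, 1) — the answer is frame-independent, so this choice is without loss of generality.
1. W is the midpoint of MK ⇒ W = (1/2, 0)
2. V is the centroid of triangle WKT ⇒ V = (1/2, 1/3)
3. B lies on line VM with VB:BM = 3:1 ⇒ B = (1/8, 1/12)
2·[KMB] = -1/12, 2·[VKB] = -1/4
[KMB]:[VKB] = -1/12:-1/4 = 1/3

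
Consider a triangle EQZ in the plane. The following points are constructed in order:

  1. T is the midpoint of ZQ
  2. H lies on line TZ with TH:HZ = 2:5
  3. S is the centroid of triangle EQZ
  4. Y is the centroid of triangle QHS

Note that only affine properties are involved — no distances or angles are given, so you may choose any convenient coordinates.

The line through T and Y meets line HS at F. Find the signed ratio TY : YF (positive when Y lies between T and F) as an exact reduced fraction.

TY:YF = -1/3

Assign E = (0, 0), Q = (1, 0), Z = (0, 1) — the answer is frame-independent, so this choice is without loss of generality.
1. T is the midpoint of ZQ ⇒ T = (1/2, 1/2)
2. H lies on line TZ with TH:HZ = 2:5 ⇒ H = (5/14, 9/14)
3. S is the centroid of triangle EQZ ⇒ S = (1/3, 1/3)
4. Y is the centroid of triangle QHS ⇒ Y = (71/126, 41/126)
line TY meets HS at F = (47/126, 107/126)
Y = T + t·(F−T) with t = -1/2, so TY:YF = -1/2:3/2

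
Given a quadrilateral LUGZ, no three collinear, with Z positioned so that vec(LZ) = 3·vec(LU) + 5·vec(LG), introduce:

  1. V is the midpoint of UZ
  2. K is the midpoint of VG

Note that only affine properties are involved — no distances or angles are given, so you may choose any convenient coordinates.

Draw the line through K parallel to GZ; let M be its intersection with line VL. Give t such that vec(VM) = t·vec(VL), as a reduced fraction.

t = 7/2

Work in coordinates with L = (0, 0), U = (1, 0), G = (0, 1), Z = (3, 5).
1. V is the midpoint of UZ ⇒ V = (2, 5/2)
2. K is the midpoint of VG ⇒ K = (1, 7/4)
through K parallel to GZ: direction (3, 4); meets VL at M = (-5, -25/4)
M = V + t·(L−V) with t = 7/2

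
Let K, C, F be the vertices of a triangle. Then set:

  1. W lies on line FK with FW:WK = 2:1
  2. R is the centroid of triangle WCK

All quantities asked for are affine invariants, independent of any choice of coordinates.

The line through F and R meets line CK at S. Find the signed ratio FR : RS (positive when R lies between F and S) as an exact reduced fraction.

Assign K = (0, 0), C = (1, 0), F = (0, 1) — the answer is frame-independent, so this choice is without loss of generality.
1. W lies on line FK with FW:WK = 2:1 ⇒ W = (0, 1/3)
2. R is the centroid of triangle WCK ⇒ R = (1/3, 1/9)
line FR meets CK at S = (3/8, 0)
R = F + t·(S−F) with t = 8/9, so FR:RS = 8/9:1/9

FR:RS = 8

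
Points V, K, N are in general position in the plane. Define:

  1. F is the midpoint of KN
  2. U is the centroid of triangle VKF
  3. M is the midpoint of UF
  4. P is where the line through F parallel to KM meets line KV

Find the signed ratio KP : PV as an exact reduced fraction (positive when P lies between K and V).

Choose coordinates V = (0, 0), K = (1, 0), N = (0, 1).
1. F is the midpoint of KN ⇒ F = (1/2, 1/2)
2. U is the centroid of triangle VKF ⇒ U = (1/2, 1/6)
3. M is the midpoint of UF ⇒ M = (1/2, 1/3)
4. P is where the line through F parallel to KM meets line KV ⇒ P = (5/4, 0)
P = K + t·(V−K) with t = -1/4, so KP:PV = t:(1−t) = -1/4:5/4

KP:PV = -1/5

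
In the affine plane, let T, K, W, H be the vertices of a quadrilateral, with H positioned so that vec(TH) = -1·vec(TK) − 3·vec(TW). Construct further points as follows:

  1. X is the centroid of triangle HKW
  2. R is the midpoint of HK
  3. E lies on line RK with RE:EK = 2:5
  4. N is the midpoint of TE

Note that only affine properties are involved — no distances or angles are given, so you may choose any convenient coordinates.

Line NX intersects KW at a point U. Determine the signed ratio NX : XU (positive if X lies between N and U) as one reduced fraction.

Set T = (0, 0), K = (1, 0), W = (0, 1), H = (-1, -3); any affine frame gives the same invariant.
1. X is the centroid of triangle HKW ⇒ X = (0, -2/3)
2. R is the midpoint of HK ⇒ R = (0, -3/2)
3. E lies on line RK with RE:EK = 2:5 ⇒ E = (2/7, -15/14)
4. N is the midpoint of TE ⇒ N = (1/7, -15/28)
line NX meets KW at U = (20/23, 3/23)
X = N + t·(U−N) with t = -23/117, so NX:XU = -23/117:140/117

NX:XU = -23/140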